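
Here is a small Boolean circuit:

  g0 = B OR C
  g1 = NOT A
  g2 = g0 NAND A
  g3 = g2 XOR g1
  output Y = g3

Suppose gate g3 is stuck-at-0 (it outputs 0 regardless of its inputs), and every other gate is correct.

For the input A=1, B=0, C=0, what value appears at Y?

0

Propagate with g3 forced: g0=0, g1=0, g2=1, g3=0 [stuck-at-0].
So Y = 0. (Without the fault it would be 1.)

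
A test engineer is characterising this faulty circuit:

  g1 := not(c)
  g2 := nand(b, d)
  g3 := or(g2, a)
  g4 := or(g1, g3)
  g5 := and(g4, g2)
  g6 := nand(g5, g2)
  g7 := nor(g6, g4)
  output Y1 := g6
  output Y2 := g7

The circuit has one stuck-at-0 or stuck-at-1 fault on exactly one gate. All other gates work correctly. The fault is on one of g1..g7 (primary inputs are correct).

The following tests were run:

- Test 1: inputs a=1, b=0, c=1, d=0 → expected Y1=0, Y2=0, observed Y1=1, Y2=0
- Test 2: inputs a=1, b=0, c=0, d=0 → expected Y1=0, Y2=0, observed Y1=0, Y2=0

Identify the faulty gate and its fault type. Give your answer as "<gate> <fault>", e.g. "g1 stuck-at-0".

g3 stuck-at-0

Fault-free values for test 1 (a=1, b=0, c=1, d=0): g1=0, g2=1, g3=1, g4=1, g5=1, g6=0, g7=0, giving Y1=0, Y2=0. Observed Y1=1, Y2=0.
Test 1: faults giving observed Y1=1, Y2=0 are {g2 stuck-at-0, g3 stuck-at-0, g4 stuck-at-0, g5 stuck-at-0, g6 stuck-at-1}.
Test 2 (a=1, b=0, c=0, d=0): fault-free g1=1, g2=1, g3=1, g4=1, g5=1, g6=0, g7=0 → Y1=0, Y2=0; observed Y1=0, Y2=0. Eliminates g2 stuck-at-0, g4 stuck-at-0, g5 stuck-at-0, g6 stuck-at-1.
Only g3 stuck-at-0 is consistent with every test.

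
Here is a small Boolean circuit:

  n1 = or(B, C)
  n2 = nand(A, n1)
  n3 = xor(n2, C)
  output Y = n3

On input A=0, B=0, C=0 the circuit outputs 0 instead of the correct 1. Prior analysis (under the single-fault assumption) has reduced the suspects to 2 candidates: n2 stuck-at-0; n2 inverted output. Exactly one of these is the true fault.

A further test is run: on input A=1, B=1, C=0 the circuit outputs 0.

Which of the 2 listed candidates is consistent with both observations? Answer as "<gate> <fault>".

n2 stuck-at-0

Evaluate each candidate on input A=1, B=1, C=0:
  n2 stuck-at-0: n1=1, n2=0 [stuck-at-0], n3=0 → 0 — matches
  n2 inverted output: n1=1, n2=1 [inverted output], n3=1 → 1 — eliminated
Only n2 stuck-at-0 reproduces the observed 0.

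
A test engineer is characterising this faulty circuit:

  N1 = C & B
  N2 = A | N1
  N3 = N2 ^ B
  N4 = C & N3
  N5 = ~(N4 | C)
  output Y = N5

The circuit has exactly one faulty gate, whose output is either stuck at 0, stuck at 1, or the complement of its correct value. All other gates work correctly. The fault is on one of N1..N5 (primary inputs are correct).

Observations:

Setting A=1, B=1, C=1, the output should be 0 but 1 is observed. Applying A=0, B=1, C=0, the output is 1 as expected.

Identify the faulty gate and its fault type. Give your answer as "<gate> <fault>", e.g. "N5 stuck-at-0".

Fault-free values for test 1 (A=1, B=1, C=1): N1=1, N2=1, N3=0, N4=0, N5=0, giving Y=0. Observed 1.
Test 1: faults giving observed 1 are {N5 stuck-at-1, N5 inverted output}.
Test 2 (A=0, B=1, C=0): fault-free N1=0, N2=0, N3=1, N4=0, N5=1 → 1; observed 1. Eliminates N5 inverted output.
Only N5 stuck-at-1 is consistent with every test.

N5 stuck-at-1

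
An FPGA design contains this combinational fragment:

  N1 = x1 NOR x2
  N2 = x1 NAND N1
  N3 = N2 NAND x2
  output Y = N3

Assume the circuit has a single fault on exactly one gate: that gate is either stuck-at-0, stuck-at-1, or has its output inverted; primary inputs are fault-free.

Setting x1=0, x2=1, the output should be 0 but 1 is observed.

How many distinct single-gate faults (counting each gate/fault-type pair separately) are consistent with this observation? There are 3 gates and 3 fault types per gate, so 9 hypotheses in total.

Fault-free: N1=0, N2=1, N3=0 → 0. Observed 1.
  N1 stuck-at-0: output 0 ✗
  N1 stuck-at-1: output 0 ✗
  N1 inverted output: output 0 ✗
  N2 stuck-at-0: output 1 ✓
  N2 stuck-at-1: output 0 ✗
  N2 inverted output: output 1 ✓
  N3 stuck-at-0: output 0 ✗
  N3 stuck-at-1: output 1 ✓
  N3 inverted output: output 1 ✓
Consistent faults: {N2 stuck-at-0, N2 inverted output, N3 stuck-at-1, N3 inverted output} — 4 in all.

4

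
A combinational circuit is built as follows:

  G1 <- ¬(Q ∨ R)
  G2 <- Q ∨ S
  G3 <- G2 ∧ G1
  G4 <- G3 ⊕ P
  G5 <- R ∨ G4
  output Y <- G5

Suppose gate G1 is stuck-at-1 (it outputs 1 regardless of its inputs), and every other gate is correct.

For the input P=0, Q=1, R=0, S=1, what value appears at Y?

Propagate with G1 forced: G1=1 [stuck-at-1], G2=1, G3=1, G4=1, G5=1.
So Y = 1. (Without the fault it would be 0.)

1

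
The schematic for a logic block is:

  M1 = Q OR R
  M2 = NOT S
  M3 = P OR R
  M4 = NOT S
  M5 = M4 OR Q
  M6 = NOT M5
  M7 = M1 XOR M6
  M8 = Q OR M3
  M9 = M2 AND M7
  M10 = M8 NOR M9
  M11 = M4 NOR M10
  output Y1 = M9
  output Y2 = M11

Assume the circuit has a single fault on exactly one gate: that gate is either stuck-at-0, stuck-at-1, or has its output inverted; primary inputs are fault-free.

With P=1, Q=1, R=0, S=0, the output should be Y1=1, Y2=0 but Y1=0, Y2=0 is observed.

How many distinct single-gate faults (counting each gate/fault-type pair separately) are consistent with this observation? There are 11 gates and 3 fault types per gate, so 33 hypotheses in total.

12

Fault-free: M1=1, M2=1, M3=1, M4=1, M5=1, M6=0, M7=1, M8=1, M9=1, M10=0, M11=0 → Y1=1, Y2=0. Observed Y1=0, Y2=0.
  M1: stuck-at-0, inverted output ✓; others ✗
  M2: stuck-at-0, inverted output ✓; others ✗
  M3: none of the 3 fault types match ✗
  M4: none of the 3 fault types match ✗
  M5: stuck-at-0, inverted output ✓; others ✗
  M6: stuck-at-1, inverted output ✓; others ✗
  M7: stuck-at-0, inverted output ✓; others ✗
  M8: none of the 3 fault types match ✗
  M9: stuck-at-0, inverted output ✓; others ✗
  M10: none of the 3 fault types match ✗
  M11: none of the 3 fault types match ✗
Consistent faults: {M1 stuck-at-0, M1 inverted output, M2 stuck-at-0, M2 inverted output, M5 stuck-at-0, M5 inverted output, M6 stuck-at-1, M6 inverted output, M7 stuck-at-0, M7 inverted output, M9 stuck-at-0, M9 inverted output} — 12 in all.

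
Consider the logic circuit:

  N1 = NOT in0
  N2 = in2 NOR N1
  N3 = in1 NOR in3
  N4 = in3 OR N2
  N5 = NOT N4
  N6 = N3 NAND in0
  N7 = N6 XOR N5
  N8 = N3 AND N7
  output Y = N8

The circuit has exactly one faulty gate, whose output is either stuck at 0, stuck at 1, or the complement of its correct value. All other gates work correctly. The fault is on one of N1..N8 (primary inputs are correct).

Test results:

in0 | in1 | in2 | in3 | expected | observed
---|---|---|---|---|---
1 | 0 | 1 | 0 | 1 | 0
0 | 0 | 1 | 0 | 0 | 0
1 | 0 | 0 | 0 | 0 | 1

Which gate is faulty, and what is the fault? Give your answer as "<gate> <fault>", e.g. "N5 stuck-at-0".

N6 stuck-at-1

Fault-free values for test 1 (in0=1, in1=0, in2=1, in3=0): N1=0, N2=0, N3=1, N4=0, N5=1, N6=0, N7=1, N8=1, giving Y=1. Observed 0.
Test 1: faults giving observed 0 are {N2 stuck-at-1, N2 inverted output, N3 stuck-at-0, N3 inverted output, N4 stuck-at-1, N4 inverted output, N5 stuck-at-0, N5 inverted output, N6 stuck-at-1, N6 inverted output, N7 stuck-at-0, N7 inverted output, N8 stuck-at-0, N8 inverted output}.
Test 2 (in0=0, in1=0, in2=1, in3=0): fault-free N1=1, N2=0, N3=1, N4=0, N5=1, N6=1, N7=0, N8=0 → 0; observed 0. Eliminates N2 stuck-at-1, N2 inverted output, N4 stuck-at-1, N4 inverted output, N5 stuck-at-0, N5 inverted output, N6 inverted output, N7 inverted output, N8 inverted output.
Test 3 (in0=1, in1=0, in2=0, in3=0): fault-free N1=0, N2=1, N3=1, N4=1, N5=0, N6=0, N7=0, N8=0 → 0; observed 1. Eliminates N3 stuck-at-0, N3 inverted output, N7 stuck-at-0, N8 stuck-at-0.
Only N6 stuck-at-1 is consistent with every test.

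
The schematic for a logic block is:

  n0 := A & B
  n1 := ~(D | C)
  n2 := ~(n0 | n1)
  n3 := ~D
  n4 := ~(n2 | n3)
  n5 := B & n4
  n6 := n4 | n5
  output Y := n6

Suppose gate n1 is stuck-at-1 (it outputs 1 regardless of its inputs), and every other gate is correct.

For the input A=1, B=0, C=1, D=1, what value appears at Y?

Propagate with n1 forced: n0=0, n1=1 [stuck-at-1], n2=0, n3=0, n4=1, n5=0, n6=1.
So Y = 1. (Without the fault it would be 0.)

1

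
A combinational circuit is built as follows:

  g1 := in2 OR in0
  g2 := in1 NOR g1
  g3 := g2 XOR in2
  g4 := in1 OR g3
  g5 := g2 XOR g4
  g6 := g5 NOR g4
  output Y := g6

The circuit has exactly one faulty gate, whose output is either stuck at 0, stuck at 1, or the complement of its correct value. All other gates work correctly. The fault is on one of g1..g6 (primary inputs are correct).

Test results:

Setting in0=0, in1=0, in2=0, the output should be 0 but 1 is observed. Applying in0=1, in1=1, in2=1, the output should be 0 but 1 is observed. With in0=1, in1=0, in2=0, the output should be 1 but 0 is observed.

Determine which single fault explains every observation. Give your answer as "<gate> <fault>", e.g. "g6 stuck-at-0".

g6 inverted output

Fault-free values for test 1 (in0=0, in1=0, in2=0): g1=0, g2=1, g3=1, g4=1, g5=0, g6=0, giving Y=0. Observed 1.
Test 1: faults giving observed 1 are {g1 stuck-at-1, g1 inverted output, g2 stuck-at-0, g2 inverted output, g6 stuck-at-1, g6 inverted output}.
Test 2 (in0=1, in1=1, in2=1): fault-free g1=1, g2=0, g3=1, g4=1, g5=1, g6=0 → 0; observed 1. Eliminates g1 stuck-at-1, g1 inverted output, g2 stuck-at-0, g2 inverted output.
Test 3 (in0=1, in1=0, in2=0): fault-free g1=1, g2=0, g3=0, g4=0, g5=0, g6=1 → 1; observed 0. Eliminates g6 stuck-at-1.
Only g6 inverted output is consistent with every test.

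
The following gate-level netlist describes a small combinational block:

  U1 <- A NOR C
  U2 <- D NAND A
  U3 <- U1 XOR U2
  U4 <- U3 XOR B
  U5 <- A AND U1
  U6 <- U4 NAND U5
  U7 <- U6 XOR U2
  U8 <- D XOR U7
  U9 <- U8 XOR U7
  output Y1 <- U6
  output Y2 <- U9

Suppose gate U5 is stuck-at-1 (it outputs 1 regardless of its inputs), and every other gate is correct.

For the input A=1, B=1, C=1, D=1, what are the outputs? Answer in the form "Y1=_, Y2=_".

Propagate with U5 forced: U1=0, U2=0, U3=0, U4=1, U5=1 [stuck-at-1], U6=0, U7=0, U8=1, U9=1.
So the outputs are Y1=0, Y2=1. (Without the fault they would be Y1=1, Y2=1.)

Y1=0, Y2=1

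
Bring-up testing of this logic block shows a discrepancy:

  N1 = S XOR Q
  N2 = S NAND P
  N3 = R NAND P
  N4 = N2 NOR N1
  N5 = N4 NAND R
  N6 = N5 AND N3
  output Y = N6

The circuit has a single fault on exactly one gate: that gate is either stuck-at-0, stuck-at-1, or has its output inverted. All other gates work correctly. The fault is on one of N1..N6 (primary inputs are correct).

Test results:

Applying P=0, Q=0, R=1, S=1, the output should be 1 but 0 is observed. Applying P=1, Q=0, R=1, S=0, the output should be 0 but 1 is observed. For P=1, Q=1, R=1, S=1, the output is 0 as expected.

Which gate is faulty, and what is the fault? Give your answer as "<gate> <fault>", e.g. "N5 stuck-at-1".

Fault-free values for test 1 (P=0, Q=0, R=1, S=1): N1=1, N2=1, N3=1, N4=0, N5=1, N6=1, giving Y=1. Observed 0.
Test 1: faults giving observed 0 are {N3 stuck-at-0, N3 inverted output, N4 stuck-at-1, N4 inverted output, N5 stuck-at-0, N5 inverted output, N6 stuck-at-0, N6 inverted output}.
Test 2 (P=1, Q=0, R=1, S=0): fault-free N1=0, N2=1, N3=0, N4=0, N5=1, N6=0 → 0; observed 1. Eliminates N3 stuck-at-0, N4 stuck-at-1, N4 inverted output, N5 stuck-at-0, N5 inverted output, N6 stuck-at-0.
Test 3 (P=1, Q=1, R=1, S=1): fault-free N1=0, N2=0, N3=0, N4=1, N5=0, N6=0 → 0; observed 0. Eliminates N6 inverted output.
Only N3 inverted output is consistent with every test.

N3 inverted output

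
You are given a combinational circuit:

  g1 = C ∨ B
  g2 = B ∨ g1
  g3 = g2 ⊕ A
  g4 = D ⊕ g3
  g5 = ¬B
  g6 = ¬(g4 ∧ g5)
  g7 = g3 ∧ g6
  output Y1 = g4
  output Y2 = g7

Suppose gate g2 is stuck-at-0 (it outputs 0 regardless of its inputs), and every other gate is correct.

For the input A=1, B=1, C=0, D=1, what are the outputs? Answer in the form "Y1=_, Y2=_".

Propagate with g2 forced: g1=1, g2=0 [stuck-at-0], g3=1, g4=0, g5=0, g6=1, g7=1.
So the outputs are Y1=0, Y2=1. (Without the fault they would be Y1=1, Y2=0.)

Y1=0, Y2=1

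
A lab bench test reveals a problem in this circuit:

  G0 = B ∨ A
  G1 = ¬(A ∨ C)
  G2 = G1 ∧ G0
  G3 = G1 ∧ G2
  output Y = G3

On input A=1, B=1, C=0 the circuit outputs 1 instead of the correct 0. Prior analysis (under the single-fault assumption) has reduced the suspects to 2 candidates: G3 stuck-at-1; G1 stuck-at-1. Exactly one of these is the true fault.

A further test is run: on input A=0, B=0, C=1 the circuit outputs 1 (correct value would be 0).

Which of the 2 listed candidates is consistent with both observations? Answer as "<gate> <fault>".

G3 stuck-at-1

Evaluate each candidate on input A=0, B=0, C=1:
  G3 stuck-at-1: G0=0, G1=0, G2=0, G3=1 [stuck-at-1] → 1 — matches
  G1 stuck-at-1: G0=0, G1=1 [stuck-at-1], G2=0, G3=0 → 0 — eliminated
Only G3 stuck-at-1 reproduces the observed 1.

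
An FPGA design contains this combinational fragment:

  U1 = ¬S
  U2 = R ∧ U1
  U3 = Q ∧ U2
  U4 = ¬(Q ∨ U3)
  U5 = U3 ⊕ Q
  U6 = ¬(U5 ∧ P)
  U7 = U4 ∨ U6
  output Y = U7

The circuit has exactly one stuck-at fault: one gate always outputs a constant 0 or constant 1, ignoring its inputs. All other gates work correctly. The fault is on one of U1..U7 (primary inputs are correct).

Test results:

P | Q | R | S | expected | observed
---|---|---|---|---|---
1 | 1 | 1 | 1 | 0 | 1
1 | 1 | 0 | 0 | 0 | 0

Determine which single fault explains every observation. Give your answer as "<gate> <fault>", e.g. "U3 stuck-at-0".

U1 stuck-at-1

Fault-free values for test 1 (P=1, Q=1, R=1, S=1): U1=0, U2=0, U3=0, U4=0, U5=1, U6=0, U7=0, giving Y=0. Observed 1.
Test 1: faults giving observed 1 are {U1 stuck-at-1, U2 stuck-at-1, U3 stuck-at-1, U4 stuck-at-1, U5 stuck-at-0, U6 stuck-at-1, U7 stuck-at-1}.
Test 2 (P=1, Q=1, R=0, S=0): fault-free U1=1, U2=0, U3=0, U4=0, U5=1, U6=0, U7=0 → 0; observed 0. Eliminates U2 stuck-at-1, U3 stuck-at-1, U4 stuck-at-1, U5 stuck-at-0, U6 stuck-at-1, U7 stuck-at-1.
Only U1 stuck-at-1 is consistent with every test.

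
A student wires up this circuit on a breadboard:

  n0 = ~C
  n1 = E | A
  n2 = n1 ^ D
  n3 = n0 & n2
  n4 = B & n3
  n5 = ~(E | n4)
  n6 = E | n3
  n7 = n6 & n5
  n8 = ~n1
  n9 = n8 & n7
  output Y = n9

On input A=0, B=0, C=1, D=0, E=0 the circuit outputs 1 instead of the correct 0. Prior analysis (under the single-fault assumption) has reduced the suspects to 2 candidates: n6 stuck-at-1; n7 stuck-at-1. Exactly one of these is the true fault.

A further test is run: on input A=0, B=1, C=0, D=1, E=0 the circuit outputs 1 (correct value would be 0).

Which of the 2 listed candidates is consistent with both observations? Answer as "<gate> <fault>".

n7 stuck-at-1

Evaluate each candidate on input A=0, B=1, C=0, D=1, E=0:
  n6 stuck-at-1: n0=1, n1=0, n2=1, n3=1, n4=1, n5=0, n6=1 [stuck-at-1], n7=0, n8=1, n9=0 → 0 — eliminated
  n7 stuck-at-1: n0=1, n1=0, n2=1, n3=1, n4=1, n5=0, n6=1, n7=1 [stuck-at-1], n8=1, n9=1 → 1 — matches
Only n7 stuck-at-1 reproduces the observed 1.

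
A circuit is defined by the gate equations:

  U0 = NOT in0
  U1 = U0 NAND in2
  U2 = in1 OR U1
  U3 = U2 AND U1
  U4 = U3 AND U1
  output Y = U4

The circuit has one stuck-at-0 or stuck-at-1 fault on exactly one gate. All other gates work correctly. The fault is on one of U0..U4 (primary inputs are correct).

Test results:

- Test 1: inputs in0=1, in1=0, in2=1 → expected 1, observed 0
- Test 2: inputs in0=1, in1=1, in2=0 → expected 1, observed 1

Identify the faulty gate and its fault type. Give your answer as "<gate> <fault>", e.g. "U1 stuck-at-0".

U0 stuck-at-1

Fault-free values for test 1 (in0=1, in1=0, in2=1): U0=0, U1=1, U2=1, U3=1, U4=1, giving Y=1. Observed 0.
Test 1: faults giving observed 0 are {U0 stuck-at-1, U1 stuck-at-0, U2 stuck-at-0, U3 stuck-at-0, U4 stuck-at-0}.
Test 2 (in0=1, in1=1, in2=0): fault-free U0=0, U1=1, U2=1, U3=1, U4=1 → 1; observed 1. Eliminates U1 stuck-at-0, U2 stuck-at-0, U3 stuck-at-0, U4 stuck-at-0.
Only U0 stuck-at-1 is consistent with every test.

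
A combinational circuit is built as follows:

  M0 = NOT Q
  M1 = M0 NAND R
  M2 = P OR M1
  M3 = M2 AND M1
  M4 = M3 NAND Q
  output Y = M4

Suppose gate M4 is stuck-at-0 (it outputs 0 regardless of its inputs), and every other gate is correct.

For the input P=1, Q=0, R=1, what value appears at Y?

Propagate with M4 forced: M0=1, M1=0, M2=1, M3=0, M4=0 [stuck-at-0].
So Y = 0. (Without the fault it would be 1.)

0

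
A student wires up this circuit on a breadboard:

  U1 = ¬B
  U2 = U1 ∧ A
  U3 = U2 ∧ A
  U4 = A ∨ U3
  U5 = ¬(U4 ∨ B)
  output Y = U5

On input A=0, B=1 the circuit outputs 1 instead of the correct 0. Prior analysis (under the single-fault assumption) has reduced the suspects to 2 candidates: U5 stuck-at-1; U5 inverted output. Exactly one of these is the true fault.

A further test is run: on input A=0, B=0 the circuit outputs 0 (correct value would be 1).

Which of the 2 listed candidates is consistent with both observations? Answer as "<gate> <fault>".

U5 inverted output

Evaluate each candidate on input A=0, B=0:
  U5 stuck-at-1: U1=1, U2=0, U3=0, U4=0, U5=1 [stuck-at-1] → 1 — eliminated
  U5 inverted output: U1=1, U2=0, U3=0, U4=0, U5=0 [inverted output] → 0 — matches
Only U5 inverted output reproduces the observed 0.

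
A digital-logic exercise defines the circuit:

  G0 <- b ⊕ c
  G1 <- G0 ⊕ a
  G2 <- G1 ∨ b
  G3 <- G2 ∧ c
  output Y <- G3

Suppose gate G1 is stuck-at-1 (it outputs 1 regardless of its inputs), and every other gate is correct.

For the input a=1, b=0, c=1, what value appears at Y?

1

Propagate with G1 forced: G0=1, G1=1 [stuck-at-1], G2=1, G3=1.
So Y = 1. (Without the fault it would be 0.)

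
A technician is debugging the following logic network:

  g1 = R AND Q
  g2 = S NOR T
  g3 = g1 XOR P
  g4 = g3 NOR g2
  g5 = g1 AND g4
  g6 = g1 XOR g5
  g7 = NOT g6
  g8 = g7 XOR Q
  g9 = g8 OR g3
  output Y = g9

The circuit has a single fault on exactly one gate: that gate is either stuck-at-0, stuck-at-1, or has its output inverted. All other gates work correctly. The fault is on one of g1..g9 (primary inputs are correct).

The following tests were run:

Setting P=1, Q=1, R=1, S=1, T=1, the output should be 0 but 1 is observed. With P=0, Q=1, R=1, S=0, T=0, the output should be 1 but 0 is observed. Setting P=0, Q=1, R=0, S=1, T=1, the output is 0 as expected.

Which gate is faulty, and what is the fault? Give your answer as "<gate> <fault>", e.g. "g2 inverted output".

Fault-free values for test 1 (P=1, Q=1, R=1, S=1, T=1): g1=1, g2=0, g3=0, g4=1, g5=1, g6=0, g7=1, g8=0, g9=0, giving Y=0. Observed 1.
Test 1: faults giving observed 1 are {g1 stuck-at-0, g1 inverted output, g2 stuck-at-1, g2 inverted output, g3 stuck-at-1, g3 inverted output, g4 stuck-at-0, g4 inverted output, g5 stuck-at-0, g5 inverted output, g6 stuck-at-1, g6 inverted output, g7 stuck-at-0, g7 inverted output, g8 stuck-at-1, g8 inverted output, g9 stuck-at-1, g9 inverted output}.
Test 2 (P=0, Q=1, R=1, S=0, T=0): fault-free g1=1, g2=1, g3=1, g4=0, g5=0, g6=1, g7=0, g8=1, g9=1 → 1; observed 0. Eliminates g2 stuck-at-1, g2 inverted output, g3 stuck-at-1, g3 inverted output, g4 stuck-at-0, g4 inverted output, g5 stuck-at-0, g5 inverted output, g6 stuck-at-1, g6 inverted output, g7 stuck-at-0, g7 inverted output, g8 stuck-at-1, g8 inverted output, g9 stuck-at-1.
Test 3 (P=0, Q=1, R=0, S=1, T=1): fault-free g1=0, g2=0, g3=0, g4=1, g5=0, g6=0, g7=1, g8=0, g9=0 → 0; observed 0. Eliminates g1 inverted output, g9 inverted output.
Only g1 stuck-at-0 is consistent with every test.

g1 stuck-at-0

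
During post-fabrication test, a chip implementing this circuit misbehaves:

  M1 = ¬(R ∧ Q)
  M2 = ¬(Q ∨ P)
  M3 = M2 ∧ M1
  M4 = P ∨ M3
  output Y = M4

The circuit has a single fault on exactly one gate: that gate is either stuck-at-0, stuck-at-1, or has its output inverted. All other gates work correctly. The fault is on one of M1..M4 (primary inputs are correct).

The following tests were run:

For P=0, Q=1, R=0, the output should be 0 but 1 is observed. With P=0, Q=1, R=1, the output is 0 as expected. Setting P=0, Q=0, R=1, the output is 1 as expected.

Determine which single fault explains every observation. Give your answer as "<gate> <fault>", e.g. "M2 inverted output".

M2 stuck-at-1

Fault-free values for test 1 (P=0, Q=1, R=0): M1=1, M2=0, M3=0, M4=0, giving Y=0. Observed 1.
Test 1: faults giving observed 1 are {M2 stuck-at-1, M2 inverted output, M3 stuck-at-1, M3 inverted output, M4 stuck-at-1, M4 inverted output}.
Test 2 (P=0, Q=1, R=1): fault-free M1=0, M2=0, M3=0, M4=0 → 0; observed 0. Eliminates M3 stuck-at-1, M3 inverted output, M4 stuck-at-1, M4 inverted output.
Test 3 (P=0, Q=0, R=1): fault-free M1=1, M2=1, M3=1, M4=1 → 1; observed 1. Eliminates M2 inverted output.
Only M2 stuck-at-1 is consistent with every test.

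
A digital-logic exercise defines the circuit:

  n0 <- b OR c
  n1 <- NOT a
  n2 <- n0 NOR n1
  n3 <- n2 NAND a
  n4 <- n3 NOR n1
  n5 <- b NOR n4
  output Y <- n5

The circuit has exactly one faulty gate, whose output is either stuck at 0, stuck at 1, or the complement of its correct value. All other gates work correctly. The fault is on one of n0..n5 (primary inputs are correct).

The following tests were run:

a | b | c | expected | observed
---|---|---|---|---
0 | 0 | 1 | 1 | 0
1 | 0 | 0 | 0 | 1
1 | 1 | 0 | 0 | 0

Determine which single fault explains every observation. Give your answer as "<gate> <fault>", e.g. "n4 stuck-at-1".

n4 inverted output

Fault-free values for test 1 (a=0, b=0, c=1): n0=1, n1=1, n2=0, n3=1, n4=0, n5=1, giving Y=1. Observed 0.
Test 1: faults giving observed 0 are {n4 stuck-at-1, n4 inverted output, n5 stuck-at-0, n5 inverted output}.
Test 2 (a=1, b=0, c=0): fault-free n0=0, n1=0, n2=1, n3=0, n4=1, n5=0 → 0; observed 1. Eliminates n4 stuck-at-1, n5 stuck-at-0.
Test 3 (a=1, b=1, c=0): fault-free n0=1, n1=0, n2=0, n3=1, n4=0, n5=0 → 0; observed 0. Eliminates n5 inverted output.
Only n4 inverted output is consistent with every test.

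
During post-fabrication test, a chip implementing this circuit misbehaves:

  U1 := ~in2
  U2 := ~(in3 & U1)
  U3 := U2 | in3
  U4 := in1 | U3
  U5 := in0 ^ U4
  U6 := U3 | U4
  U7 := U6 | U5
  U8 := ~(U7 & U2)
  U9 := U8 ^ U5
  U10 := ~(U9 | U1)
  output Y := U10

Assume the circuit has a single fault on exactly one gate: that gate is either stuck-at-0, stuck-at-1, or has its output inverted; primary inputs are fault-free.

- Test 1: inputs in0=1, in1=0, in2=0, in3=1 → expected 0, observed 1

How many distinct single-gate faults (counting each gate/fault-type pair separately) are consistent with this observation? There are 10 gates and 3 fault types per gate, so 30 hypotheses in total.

4

Fault-free: U1=1, U2=0, U3=1, U4=1, U5=0, U6=1, U7=1, U8=1, U9=1, U10=0 → 0. Observed 1.
  U1: stuck-at-0, inverted output ✓; others ✗
  U2: none of the 3 fault types match ✗
  U3: none of the 3 fault types match ✗
  U4: none of the 3 fault types match ✗
  U5: none of the 3 fault types match ✗
  U6: none of the 3 fault types match ✗
  U7: none of the 3 fault types match ✗
  U8: none of the 3 fault types match ✗
  U9: none of the 3 fault types match ✗
  U10: stuck-at-1, inverted output ✓; others ✗
Consistent faults: {U1 stuck-at-0, U1 inverted output, U10 stuck-at-1, U10 inverted output} — 4 in all.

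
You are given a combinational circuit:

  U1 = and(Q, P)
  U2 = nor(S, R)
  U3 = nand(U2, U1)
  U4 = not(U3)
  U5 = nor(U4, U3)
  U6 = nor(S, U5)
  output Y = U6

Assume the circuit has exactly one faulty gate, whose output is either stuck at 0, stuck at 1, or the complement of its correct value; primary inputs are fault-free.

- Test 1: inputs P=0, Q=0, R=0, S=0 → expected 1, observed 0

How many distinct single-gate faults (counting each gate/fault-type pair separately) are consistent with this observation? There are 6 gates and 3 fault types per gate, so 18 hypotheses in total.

Fault-free: U1=0, U2=1, U3=1, U4=0, U5=0, U6=1 → 1. Observed 0.
  U1: none of the 3 fault types match ✗
  U2: none of the 3 fault types match ✗
  U3: none of the 3 fault types match ✗
  U4: none of the 3 fault types match ✗
  U5: stuck-at-1, inverted output ✓; others ✗
  U6: stuck-at-0, inverted output ✓; others ✗
Consistent faults: {U5 stuck-at-1, U5 inverted output, U6 stuck-at-0, U6 inverted output} — 4 in all.

4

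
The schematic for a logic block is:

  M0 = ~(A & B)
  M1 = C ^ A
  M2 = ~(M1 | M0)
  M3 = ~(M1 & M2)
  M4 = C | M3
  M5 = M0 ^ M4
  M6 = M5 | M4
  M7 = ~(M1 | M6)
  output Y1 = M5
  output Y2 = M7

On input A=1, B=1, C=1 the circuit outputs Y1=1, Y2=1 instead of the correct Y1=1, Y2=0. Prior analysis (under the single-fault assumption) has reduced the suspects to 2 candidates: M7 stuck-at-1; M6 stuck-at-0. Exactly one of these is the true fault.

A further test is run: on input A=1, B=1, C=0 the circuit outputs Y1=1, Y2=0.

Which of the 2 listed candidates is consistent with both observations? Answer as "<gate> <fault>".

Evaluate each candidate on input A=1, B=1, C=0:
  M7 stuck-at-1: M0=0, M1=1, M2=0, M3=1, M4=1, M5=1, M6=1, M7=1 [stuck-at-1] → Y1=1, Y2=1 — eliminated
  M6 stuck-at-0: M0=0, M1=1, M2=0, M3=1, M4=1, M5=1, M6=0 [stuck-at-0], M7=0 → Y1=1, Y2=0 — matches
Only M6 stuck-at-0 reproduces the observed Y1=1, Y2=0.

M6 stuck-at-0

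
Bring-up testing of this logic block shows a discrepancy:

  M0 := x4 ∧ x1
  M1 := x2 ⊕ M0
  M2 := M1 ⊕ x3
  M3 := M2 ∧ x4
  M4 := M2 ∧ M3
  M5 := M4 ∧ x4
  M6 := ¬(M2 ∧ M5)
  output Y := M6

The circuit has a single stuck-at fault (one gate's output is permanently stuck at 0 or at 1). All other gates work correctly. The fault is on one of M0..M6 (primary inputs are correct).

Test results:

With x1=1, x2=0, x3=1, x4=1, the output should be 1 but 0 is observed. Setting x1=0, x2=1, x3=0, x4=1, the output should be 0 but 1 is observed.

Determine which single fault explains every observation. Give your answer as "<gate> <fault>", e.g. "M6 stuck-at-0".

Fault-free values for test 1 (x1=1, x2=0, x3=1, x4=1): M0=1, M1=1, M2=0, M3=0, M4=0, M5=0, M6=1, giving Y=1. Observed 0.
Test 1: faults giving observed 0 are {M0 stuck-at-0, M1 stuck-at-0, M2 stuck-at-1, M6 stuck-at-0}.
Test 2 (x1=0, x2=1, x3=0, x4=1): fault-free M0=0, M1=1, M2=1, M3=1, M4=1, M5=1, M6=0 → 0; observed 1. Eliminates M0 stuck-at-0, M2 stuck-at-1, M6 stuck-at-0.
Only M1 stuck-at-0 is consistent with every test.

M1 stuck-at-0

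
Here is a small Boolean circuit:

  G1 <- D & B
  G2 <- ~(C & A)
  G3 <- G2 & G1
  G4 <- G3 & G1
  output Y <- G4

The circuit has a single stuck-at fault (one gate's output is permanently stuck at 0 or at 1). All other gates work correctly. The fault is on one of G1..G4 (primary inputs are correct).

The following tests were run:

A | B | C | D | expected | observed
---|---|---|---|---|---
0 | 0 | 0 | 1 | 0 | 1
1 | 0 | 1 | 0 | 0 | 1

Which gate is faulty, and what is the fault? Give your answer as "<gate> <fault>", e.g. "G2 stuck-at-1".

G4 stuck-at-1

Fault-free values for test 1 (A=0, B=0, C=0, D=1): G1=0, G2=1, G3=0, G4=0, giving Y=0. Observed 1.
Test 1: faults giving observed 1 are {G1 stuck-at-1, G4 stuck-at-1}.
Test 2 (A=1, B=0, C=1, D=0): fault-free G1=0, G2=0, G3=0, G4=0 → 0; observed 1. Eliminates G1 stuck-at-1.
Only G4 stuck-at-1 is consistent with every test.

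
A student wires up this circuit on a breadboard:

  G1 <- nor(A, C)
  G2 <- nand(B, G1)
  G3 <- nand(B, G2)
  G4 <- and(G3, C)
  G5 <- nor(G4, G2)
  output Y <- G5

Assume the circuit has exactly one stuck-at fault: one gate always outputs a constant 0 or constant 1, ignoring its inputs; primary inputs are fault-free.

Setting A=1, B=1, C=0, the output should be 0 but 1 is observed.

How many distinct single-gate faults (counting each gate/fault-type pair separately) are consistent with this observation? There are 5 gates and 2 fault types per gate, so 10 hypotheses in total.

Fault-free: G1=0, G2=1, G3=0, G4=0, G5=0 → 0. Observed 1.
  G1 stuck-at-0: output 0 ✗
  G1 stuck-at-1: output 1 ✓
  G2 stuck-at-0: output 1 ✓
  G2 stuck-at-1: output 0 ✗
  G3 stuck-at-0: output 0 ✗
  G3 stuck-at-1: output 0 ✗
  G4 stuck-at-0: output 0 ✗
  G4 stuck-at-1: output 0 ✗
  G5 stuck-at-0: output 0 ✗
  G5 stuck-at-1: output 1 ✓
Consistent faults: {G1 stuck-at-1, G2 stuck-at-0, G5 stuck-at-1} — 3 in all.

3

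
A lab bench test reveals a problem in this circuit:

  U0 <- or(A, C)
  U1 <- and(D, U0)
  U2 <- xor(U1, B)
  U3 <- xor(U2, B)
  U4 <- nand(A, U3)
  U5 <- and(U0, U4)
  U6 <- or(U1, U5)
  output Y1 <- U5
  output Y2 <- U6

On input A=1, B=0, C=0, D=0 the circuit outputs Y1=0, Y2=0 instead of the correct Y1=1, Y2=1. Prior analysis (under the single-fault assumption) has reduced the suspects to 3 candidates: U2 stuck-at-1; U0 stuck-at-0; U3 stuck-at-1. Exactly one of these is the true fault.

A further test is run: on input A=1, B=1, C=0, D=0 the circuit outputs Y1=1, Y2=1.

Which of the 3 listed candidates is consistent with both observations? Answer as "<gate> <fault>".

U2 stuck-at-1

Evaluate each candidate on input A=1, B=1, C=0, D=0:
  U2 stuck-at-1: U0=1, U1=0, U2=1 [stuck-at-1], U3=0, U4=1, U5=1, U6=1 → Y1=1, Y2=1 — matches
  U0 stuck-at-0: U0=0 [stuck-at-0], U1=0, U2=1, U3=0, U4=1, U5=0, U6=0 → Y1=0, Y2=0 — eliminated
  U3 stuck-at-1: U0=1, U1=0, U2=1, U3=1 [stuck-at-1], U4=0, U5=0, U6=0 → Y1=0, Y2=0 — eliminated
Only U2 stuck-at-1 reproduces the observed Y1=1, Y2=1.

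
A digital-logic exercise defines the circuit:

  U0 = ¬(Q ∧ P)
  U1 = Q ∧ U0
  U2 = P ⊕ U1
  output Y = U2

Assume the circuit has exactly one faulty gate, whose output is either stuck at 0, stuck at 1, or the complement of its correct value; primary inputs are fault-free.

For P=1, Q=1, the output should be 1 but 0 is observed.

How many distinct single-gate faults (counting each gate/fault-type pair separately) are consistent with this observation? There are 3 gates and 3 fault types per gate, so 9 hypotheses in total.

6

Fault-free: U0=0, U1=0, U2=1 → 1. Observed 0.
  U0 stuck-at-0: output 1 ✗
  U0 stuck-at-1: output 0 ✓
  U0 inverted output: output 0 ✓
  U1 stuck-at-0: output 1 ✗
  U1 stuck-at-1: output 0 ✓
  U1 inverted output: output 0 ✓
  U2 stuck-at-0: output 0 ✓
  U2 stuck-at-1: output 1 ✗
  U2 inverted output: output 0 ✓
Consistent faults: {U0 stuck-at-1, U0 inverted output, U1 stuck-at-1, U1 inverted output, U2 stuck-at-0, U2 inverted output} — 6 in all.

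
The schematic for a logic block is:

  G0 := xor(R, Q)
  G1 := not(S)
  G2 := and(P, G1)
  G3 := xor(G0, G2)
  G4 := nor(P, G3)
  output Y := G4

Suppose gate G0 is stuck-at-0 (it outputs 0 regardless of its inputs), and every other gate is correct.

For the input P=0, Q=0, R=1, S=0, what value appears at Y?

Propagate with G0 forced: G0=0 [stuck-at-0], G1=1, G2=0, G3=0, G4=1.
So Y = 1. (Without the fault it would be 0.)

1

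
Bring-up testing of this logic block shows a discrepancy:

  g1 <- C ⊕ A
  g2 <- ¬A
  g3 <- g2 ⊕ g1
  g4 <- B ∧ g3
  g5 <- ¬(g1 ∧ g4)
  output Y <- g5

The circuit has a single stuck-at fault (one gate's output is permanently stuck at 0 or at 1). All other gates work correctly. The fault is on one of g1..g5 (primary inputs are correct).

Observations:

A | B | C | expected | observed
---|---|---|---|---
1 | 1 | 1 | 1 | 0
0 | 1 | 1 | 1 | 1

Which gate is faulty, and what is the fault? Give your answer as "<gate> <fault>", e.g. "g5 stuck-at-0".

Fault-free values for test 1 (A=1, B=1, C=1): g1=0, g2=0, g3=0, g4=0, g5=1, giving Y=1. Observed 0.
Test 1: faults giving observed 0 are {g1 stuck-at-1, g5 stuck-at-0}.
Test 2 (A=0, B=1, C=1): fault-free g1=1, g2=1, g3=0, g4=0, g5=1 → 1; observed 1. Eliminates g5 stuck-at-0.
Only g1 stuck-at-1 is consistent with every test.

g1 stuck-at-1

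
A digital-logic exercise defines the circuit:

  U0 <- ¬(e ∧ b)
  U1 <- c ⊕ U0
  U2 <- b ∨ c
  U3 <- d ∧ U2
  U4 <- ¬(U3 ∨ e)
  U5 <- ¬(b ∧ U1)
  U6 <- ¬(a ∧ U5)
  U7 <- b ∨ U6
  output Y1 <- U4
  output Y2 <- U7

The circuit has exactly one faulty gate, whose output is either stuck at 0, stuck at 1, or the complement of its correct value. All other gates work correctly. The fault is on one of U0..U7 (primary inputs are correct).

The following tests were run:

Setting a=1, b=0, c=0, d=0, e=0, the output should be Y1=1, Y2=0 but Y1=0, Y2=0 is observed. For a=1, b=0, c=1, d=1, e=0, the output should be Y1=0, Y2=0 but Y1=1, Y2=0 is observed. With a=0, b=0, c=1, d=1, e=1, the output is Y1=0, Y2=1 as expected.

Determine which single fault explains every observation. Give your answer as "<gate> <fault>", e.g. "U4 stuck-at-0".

Fault-free values for test 1 (a=1, b=0, c=0, d=0, e=0): U0=1, U1=1, U2=0, U3=0, U4=1, U5=1, U6=0, U7=0, giving Y1=1, Y2=0. Observed Y1=0, Y2=0.
Test 1: faults giving observed Y1=0, Y2=0 are {U3 stuck-at-1, U3 inverted output, U4 stuck-at-0, U4 inverted output}.
Test 2 (a=1, b=0, c=1, d=1, e=0): fault-free U0=1, U1=0, U2=1, U3=1, U4=0, U5=1, U6=0, U7=0 → Y1=0, Y2=0; observed Y1=1, Y2=0. Eliminates U3 stuck-at-1, U4 stuck-at-0.
Test 3 (a=0, b=0, c=1, d=1, e=1): fault-free U0=1, U1=0, U2=1, U3=1, U4=0, U5=1, U6=1, U7=1 → Y1=0, Y2=1; observed Y1=0, Y2=1. Eliminates U4 inverted output.
Only U3 inverted output is consistent with every test.

U3 inverted output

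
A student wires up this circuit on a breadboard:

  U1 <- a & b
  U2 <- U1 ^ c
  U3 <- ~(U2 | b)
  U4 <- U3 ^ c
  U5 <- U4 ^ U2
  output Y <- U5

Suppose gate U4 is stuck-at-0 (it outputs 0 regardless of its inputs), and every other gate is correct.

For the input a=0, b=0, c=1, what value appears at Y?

Propagate with U4 forced: U1=0, U2=1, U3=0, U4=0 [stuck-at-0], U5=1.
So Y = 1. (Without the fault it would be 0.)

1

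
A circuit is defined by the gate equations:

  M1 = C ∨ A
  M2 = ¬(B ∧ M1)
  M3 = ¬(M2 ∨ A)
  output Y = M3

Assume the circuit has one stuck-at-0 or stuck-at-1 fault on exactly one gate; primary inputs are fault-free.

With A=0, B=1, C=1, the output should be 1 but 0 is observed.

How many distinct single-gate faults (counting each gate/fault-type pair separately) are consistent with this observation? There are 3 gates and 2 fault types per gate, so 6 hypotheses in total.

3

Fault-free: M1=1, M2=0, M3=1 → 1. Observed 0.
  M1 stuck-at-0: output 0 ✓
  M1 stuck-at-1: output 1 ✗
  M2 stuck-at-0: output 1 ✗
  M2 stuck-at-1: output 0 ✓
  M3 stuck-at-0: output 0 ✓
  M3 stuck-at-1: output 1 ✗
Consistent faults: {M1 stuck-at-0, M2 stuck-at-1, M3 stuck-at-0} — 3 in all.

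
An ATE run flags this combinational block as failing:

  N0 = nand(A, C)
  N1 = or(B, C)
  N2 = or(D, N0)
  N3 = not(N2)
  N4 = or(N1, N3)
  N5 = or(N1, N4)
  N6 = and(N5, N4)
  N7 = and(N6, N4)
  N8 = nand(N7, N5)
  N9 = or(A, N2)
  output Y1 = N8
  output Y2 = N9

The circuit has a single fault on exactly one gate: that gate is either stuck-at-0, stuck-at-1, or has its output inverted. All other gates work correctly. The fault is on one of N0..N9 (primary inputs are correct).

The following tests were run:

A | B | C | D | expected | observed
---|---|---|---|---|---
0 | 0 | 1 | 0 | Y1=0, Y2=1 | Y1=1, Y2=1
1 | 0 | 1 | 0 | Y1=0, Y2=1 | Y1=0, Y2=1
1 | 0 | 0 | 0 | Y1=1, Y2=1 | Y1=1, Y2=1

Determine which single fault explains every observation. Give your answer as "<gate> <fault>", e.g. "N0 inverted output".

N1 stuck-at-0

Fault-free values for test 1 (A=0, B=0, C=1, D=0): N0=1, N1=1, N2=1, N3=0, N4=1, N5=1, N6=1, N7=1, N8=0, N9=1, giving Y1=0, Y2=1. Observed Y1=1, Y2=1.
Test 1: faults giving observed Y1=1, Y2=1 are {N1 stuck-at-0, N1 inverted output, N4 stuck-at-0, N4 inverted output, N5 stuck-at-0, N5 inverted output, N6 stuck-at-0, N6 inverted output, N7 stuck-at-0, N7 inverted output, N8 stuck-at-1, N8 inverted output}.
Test 2 (A=1, B=0, C=1, D=0): fault-free N0=0, N1=1, N2=0, N3=1, N4=1, N5=1, N6=1, N7=1, N8=0, N9=1 → Y1=0, Y2=1; observed Y1=0, Y2=1. Eliminates N4 stuck-at-0, N4 inverted output, N5 stuck-at-0, N5 inverted output, N6 stuck-at-0, N6 inverted output, N7 stuck-at-0, N7 inverted output, N8 stuck-at-1, N8 inverted output.
Test 3 (A=1, B=0, C=0, D=0): fault-free N0=1, N1=0, N2=1, N3=0, N4=0, N5=0, N6=0, N7=0, N8=1, N9=1 → Y1=1, Y2=1; observed Y1=1, Y2=1. Eliminates N1 inverted output.
Only N1 stuck-at-0 is consistent with every test.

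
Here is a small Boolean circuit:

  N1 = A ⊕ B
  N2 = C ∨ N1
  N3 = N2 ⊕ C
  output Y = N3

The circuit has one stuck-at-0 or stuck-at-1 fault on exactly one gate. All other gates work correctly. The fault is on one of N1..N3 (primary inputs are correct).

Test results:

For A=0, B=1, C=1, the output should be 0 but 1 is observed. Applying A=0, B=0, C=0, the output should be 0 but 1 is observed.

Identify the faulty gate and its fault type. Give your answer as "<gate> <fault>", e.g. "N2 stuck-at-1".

Fault-free values for test 1 (A=0, B=1, C=1): N1=1, N2=1, N3=0, giving Y=0. Observed 1.
Test 1: faults giving observed 1 are {N2 stuck-at-0, N3 stuck-at-1}.
Test 2 (A=0, B=0, C=0): fault-free N1=0, N2=0, N3=0 → 0; observed 1. Eliminates N2 stuck-at-0.
Only N3 stuck-at-1 is consistent with every test.

N3 stuck-at-1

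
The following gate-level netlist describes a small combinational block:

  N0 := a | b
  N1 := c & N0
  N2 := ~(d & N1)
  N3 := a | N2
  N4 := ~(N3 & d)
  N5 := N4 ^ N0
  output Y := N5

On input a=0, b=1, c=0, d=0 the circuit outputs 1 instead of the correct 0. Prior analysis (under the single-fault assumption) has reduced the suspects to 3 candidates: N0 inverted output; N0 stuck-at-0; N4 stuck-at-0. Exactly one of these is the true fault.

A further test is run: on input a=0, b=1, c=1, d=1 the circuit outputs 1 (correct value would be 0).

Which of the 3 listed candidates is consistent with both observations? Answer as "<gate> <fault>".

Evaluate each candidate on input a=0, b=1, c=1, d=1:
  N0 inverted output: N0=0 [inverted output], N1=0, N2=1, N3=1, N4=0, N5=0 → 0 — eliminated
  N0 stuck-at-0: N0=0 [stuck-at-0], N1=0, N2=1, N3=1, N4=0, N5=0 → 0 — eliminated
  N4 stuck-at-0: N0=1, N1=1, N2=0, N3=0, N4=0 [stuck-at-0], N5=1 → 1 — matches
Only N4 stuck-at-0 reproduces the observed 1.

N4 stuck-at-0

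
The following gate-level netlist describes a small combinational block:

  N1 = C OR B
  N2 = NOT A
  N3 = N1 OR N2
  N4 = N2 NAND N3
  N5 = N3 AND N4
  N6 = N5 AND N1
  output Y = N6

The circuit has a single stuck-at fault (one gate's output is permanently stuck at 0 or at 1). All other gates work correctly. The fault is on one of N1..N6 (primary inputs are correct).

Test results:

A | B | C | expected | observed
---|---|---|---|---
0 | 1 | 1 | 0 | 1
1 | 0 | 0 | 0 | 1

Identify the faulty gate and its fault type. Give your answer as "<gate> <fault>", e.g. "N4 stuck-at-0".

Fault-free values for test 1 (A=0, B=1, C=1): N1=1, N2=1, N3=1, N4=0, N5=0, N6=0, giving Y=0. Observed 1.
Test 1: faults giving observed 1 are {N2 stuck-at-0, N4 stuck-at-1, N5 stuck-at-1, N6 stuck-at-1}.
Test 2 (A=1, B=0, C=0): fault-free N1=0, N2=0, N3=0, N4=1, N5=0, N6=0 → 0; observed 1. Eliminates N2 stuck-at-0, N4 stuck-at-1, N5 stuck-at-1.
Only N6 stuck-at-1 is consistent with every test.

N6 stuck-at-1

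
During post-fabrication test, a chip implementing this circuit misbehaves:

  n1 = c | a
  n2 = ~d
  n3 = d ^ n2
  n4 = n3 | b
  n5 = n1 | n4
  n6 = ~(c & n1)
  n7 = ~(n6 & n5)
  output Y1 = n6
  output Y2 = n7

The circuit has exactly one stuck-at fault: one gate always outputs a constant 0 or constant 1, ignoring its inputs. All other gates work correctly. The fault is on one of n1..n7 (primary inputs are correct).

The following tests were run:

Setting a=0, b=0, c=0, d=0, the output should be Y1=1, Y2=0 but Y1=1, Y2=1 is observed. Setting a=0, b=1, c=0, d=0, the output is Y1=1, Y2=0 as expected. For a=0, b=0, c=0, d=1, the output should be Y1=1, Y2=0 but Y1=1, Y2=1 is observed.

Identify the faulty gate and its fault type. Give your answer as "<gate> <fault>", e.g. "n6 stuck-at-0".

n3 stuck-at-0

Fault-free values for test 1 (a=0, b=0, c=0, d=0): n1=0, n2=1, n3=1, n4=1, n5=1, n6=1, n7=0, giving Y1=1, Y2=0. Observed Y1=1, Y2=1.
Test 1: faults giving observed Y1=1, Y2=1 are {n2 stuck-at-0, n3 stuck-at-0, n4 stuck-at-0, n5 stuck-at-0, n7 stuck-at-1}.
Test 2 (a=0, b=1, c=0, d=0): fault-free n1=0, n2=1, n3=1, n4=1, n5=1, n6=1, n7=0 → Y1=1, Y2=0; observed Y1=1, Y2=0. Eliminates n4 stuck-at-0, n5 stuck-at-0, n7 stuck-at-1.
Test 3 (a=0, b=0, c=0, d=1): fault-free n1=0, n2=0, n3=1, n4=1, n5=1, n6=1, n7=0 → Y1=1, Y2=0; observed Y1=1, Y2=1. Eliminates n2 stuck-at-0.
Only n3 stuck-at-0 is consistent with every test.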